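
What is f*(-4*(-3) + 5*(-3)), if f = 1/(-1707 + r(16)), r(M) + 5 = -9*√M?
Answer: 3/1748 ≈ 0.0017162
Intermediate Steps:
r(M) = -5 - 9*√M
f = -1/1748 (f = 1/(-1707 + (-5 - 9*√16)) = 1/(-1707 + (-5 - 9*4)) = 1/(-1707 + (-5 - 36)) = 1/(-1707 - 41) = 1/(-1748) = -1/1748 ≈ -0.00057208)
f*(-4*(-3) + 5*(-3)) = -(-4*(-3) + 5*(-3))/1748 = -(12 - 15)/1748 = -1/1748*(-3) = 3/1748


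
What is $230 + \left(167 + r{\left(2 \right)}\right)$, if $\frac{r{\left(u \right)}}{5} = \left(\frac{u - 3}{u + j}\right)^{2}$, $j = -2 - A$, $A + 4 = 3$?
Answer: $402$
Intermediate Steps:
$A = -1$ ($A = -4 + 3 = -1$)
$j = -1$ ($j = -2 - -1 = -2 + 1 = -1$)
$r{\left(u \right)} = \frac{5 \left(-3 + u\right)^{2}}{\left(-1 + u\right)^{2}}$ ($r{\left(u \right)} = 5 \left(\frac{u - 3}{u - 1}\right)^{2} = 5 \left(\frac{-3 + u}{-1 + u}\right)^{2} = 5 \frac{\left(-3 + u\right)^{2}}{\left(-1 + u\right)^{2}} = \frac{5 \left(-3 + u\right)^{2}}{\left(-1 + u\right)^{2}}$)
$230 + \left(167 + r{\left(2 \right)}\right) = 230 + \left(167 + \frac{5 \left(-3 + 2\right)^{2}}{\left(-1 + 2\right)^{2}}\right) = 230 + \left(167 + 5 \cdot 1^{-2} \left(-1\right)^{2}\right) = 230 + \left(167 + 5 \cdot 1 \cdot 1\right) = 230 + \left(167 + 5\right) = 230 + 172 = 402$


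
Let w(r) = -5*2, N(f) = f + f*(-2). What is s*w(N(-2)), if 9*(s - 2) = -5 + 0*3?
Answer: -130/9 ≈ -14.444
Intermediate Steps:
N(f) = -f (N(f) = f - 2*f = -f)
w(r) = -10
s = 13/9 (s = 2 + (-5 + 0*3)/9 = 2 + (-5 + 0)/9 = 2 + (⅑)*(-5) = 2 - 5/9 = 13/9 ≈ 1.4444)
s*w(N(-2)) = (13/9)*(-10) = -130/9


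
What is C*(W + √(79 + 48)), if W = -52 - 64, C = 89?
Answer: -10324 + 89*√127 ≈ -9321.0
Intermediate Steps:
W = -116
C*(W + √(79 + 48)) = 89*(-116 + √(79 + 48)) = 89*(-116 + √127) = -10324 + 89*√127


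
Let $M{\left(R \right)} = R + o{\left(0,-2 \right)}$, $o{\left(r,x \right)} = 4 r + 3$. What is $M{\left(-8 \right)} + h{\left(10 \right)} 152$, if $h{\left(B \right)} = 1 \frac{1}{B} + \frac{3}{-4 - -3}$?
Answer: $- \frac{2229}{5} \approx -445.8$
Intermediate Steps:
$o{\left(r,x \right)} = 3 + 4 r$
$M{\left(R \right)} = 3 + R$ ($M{\left(R \right)} = R + \left(3 + 4 \cdot 0\right) = R + \left(3 + 0\right) = R + 3 = 3 + R$)
$h{\left(B \right)} = -3 + \frac{1}{B}$ ($h{\left(B \right)} = \frac{1}{B} + \frac{3}{-4 + 3} = \frac{1}{B} + \frac{3}{-1} = \frac{1}{B} + 3 \left(-1\right) = \frac{1}{B} - 3 = -3 + \frac{1}{B}$)
$M{\left(-8 \right)} + h{\left(10 \right)} 152 = \left(3 - 8\right) + \left(-3 + \frac{1}{10}\right) 152 = -5 + \left(-3 + \frac{1}{10}\right) 152 = -5 - \frac{2204}{5} = - \frac{2229}{5}$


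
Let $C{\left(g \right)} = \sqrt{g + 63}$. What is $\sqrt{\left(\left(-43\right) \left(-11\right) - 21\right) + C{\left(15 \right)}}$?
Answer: $\sqrt{452 + \sqrt{78}} \approx 21.467$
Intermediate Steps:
$C{\left(g \right)} = \sqrt{63 + g}$
$\sqrt{\left(\left(-43\right) \left(-11\right) - 21\right) + C{\left(15 \right)}} = \sqrt{\left(\left(-43\right) \left(-11\right) - 21\right) + \sqrt{63 + 15}} = \sqrt{\left(473 - 21\right) + \sqrt{78}} = \sqrt{452 + \sqrt{78}}$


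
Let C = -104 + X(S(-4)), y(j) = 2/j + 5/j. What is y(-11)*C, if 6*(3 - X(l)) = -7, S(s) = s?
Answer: 4193/66 ≈ 63.530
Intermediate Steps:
X(l) = 25/6 (X(l) = 3 - ⅙*(-7) = 3 + 7/6 = 25/6)
y(j) = 7/j
C = -599/6 (C = -104 + 25/6 = -599/6 ≈ -99.833)
y(-11)*C = (7/(-11))*(-599/6) = (7*(-1/11))*(-599/6) = -7/11*(-599/6) = 4193/66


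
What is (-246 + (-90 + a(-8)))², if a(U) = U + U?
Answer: 123904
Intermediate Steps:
a(U) = 2*U
(-246 + (-90 + a(-8)))² = (-246 + (-90 + 2*(-8)))² = (-246 + (-90 - 16))² = (-246 - 106)² = (-352)² = 123904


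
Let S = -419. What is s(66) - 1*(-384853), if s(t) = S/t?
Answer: 25399879/66 ≈ 3.8485e+5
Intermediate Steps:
s(t) = -419/t
s(66) - 1*(-384853) = -419/66 - 1*(-384853) = -419*1/66 + 384853 = -419/66 + 384853 = 25399879/66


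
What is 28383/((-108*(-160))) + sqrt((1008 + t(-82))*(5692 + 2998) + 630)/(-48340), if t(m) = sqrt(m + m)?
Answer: 9461/5760 - sqrt(8760150 + 17380*I*sqrt(41))/48340 ≈ 1.5813 - 0.0003889*I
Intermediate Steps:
t(m) = sqrt(2)*sqrt(m) (t(m) = sqrt(2*m) = sqrt(2)*sqrt(m))
28383/((-108*(-160))) + sqrt((1008 + t(-82))*(5692 + 2998) + 630)/(-48340) = 28383/((-108*(-160))) + sqrt((1008 + sqrt(2)*sqrt(-82))*(5692 + 2998) + 630)/(-48340) = 28383/17280 + sqrt((1008 + sqrt(2)*(I*sqrt(82)))*8690 + 630)*(-1/48340) = 28383*(1/17280) + sqrt((1008 + 2*I*sqrt(41))*8690 + 630)*(-1/48340) = 9461/5760 + sqrt((8759520 + 17380*I*sqrt(41)) + 630)*(-1/48340) = 9461/5760 + sqrt(8760150 + 17380*I*sqrt(41))*(-1/48340) = 9461/5760 - sqrt(8760150 + 17380*I*sqrt(41))/48340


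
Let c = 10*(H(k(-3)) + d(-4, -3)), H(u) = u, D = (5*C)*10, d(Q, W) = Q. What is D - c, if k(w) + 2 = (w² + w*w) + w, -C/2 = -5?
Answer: 410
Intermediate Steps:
C = 10 (C = -2*(-5) = 10)
D = 500 (D = (5*10)*10 = 50*10 = 500)
k(w) = -2 + w + 2*w² (k(w) = -2 + ((w² + w*w) + w) = -2 + ((w² + w²) + w) = -2 + (2*w² + w) = -2 + (w + 2*w²) = -2 + w + 2*w²)
c = 90 (c = 10*((-2 - 3 + 2*(-3)²) - 4) = 10*((-2 - 3 + 2*9) - 4) = 10*((-2 - 3 + 18) - 4) = 10*(13 - 4) = 10*9 = 90)
D - c = 500 - 1*90 = 500 - 90 = 410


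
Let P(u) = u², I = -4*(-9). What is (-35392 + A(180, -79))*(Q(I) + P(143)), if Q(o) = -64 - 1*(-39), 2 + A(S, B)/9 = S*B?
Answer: -3337077360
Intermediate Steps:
I = 36
A(S, B) = -18 + 9*B*S (A(S, B) = -18 + 9*(S*B) = -18 + 9*(B*S) = -18 + 9*B*S)
Q(o) = -25 (Q(o) = -64 + 39 = -25)
(-35392 + A(180, -79))*(Q(I) + P(143)) = (-35392 + (-18 + 9*(-79)*180))*(-25 + 143²) = (-35392 + (-18 - 127980))*(-25 + 20449) = (-35392 - 127998)*20424 = -163390*20424 = -3337077360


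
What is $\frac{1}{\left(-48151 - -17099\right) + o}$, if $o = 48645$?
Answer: $\frac{1}{17593} \approx 5.6841 \cdot 10^{-5}$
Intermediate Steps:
$\frac{1}{\left(-48151 - -17099\right) + o} = \frac{1}{\left(-48151 - -17099\right) + 48645} = \frac{1}{\left(-48151 + 17099\right) + 48645} = \frac{1}{-31052 + 48645} = \frac{1}{17593}$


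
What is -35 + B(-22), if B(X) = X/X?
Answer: -34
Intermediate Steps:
B(X) = 1
-35 + B(-22) = -35 + 1 = -34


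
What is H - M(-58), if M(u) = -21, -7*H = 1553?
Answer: -1406/7 ≈ -200.86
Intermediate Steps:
H = -1553/7 (H = -⅐*1553 = -1553/7 ≈ -221.86)
H - M(-58) = -1553/7 - 1*(-21) = -1553/7 + 21 = -1406/7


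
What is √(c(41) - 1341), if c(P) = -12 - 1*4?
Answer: I*√1357 ≈ 36.837*I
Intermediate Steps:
c(P) = -16 (c(P) = -12 - 4 = -16)
√(c(41) - 1341) = √(-16 - 1341) = √(-1357) = I*√1357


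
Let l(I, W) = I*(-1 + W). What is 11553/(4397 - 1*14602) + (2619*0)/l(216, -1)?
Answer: -11553/10205 ≈ -1.1321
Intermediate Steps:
11553/(4397 - 1*14602) + (2619*0)/l(216, -1) = 11553/(4397 - 1*14602) + (2619*0)/((216*(-1 - 1))) = 11553/(4397 - 14602) + 0/((216*(-2))) = 11553/(-10205) + 0/(-432) = 11553*(-1/10205) + 0*(-1/432) = -11553/10205 + 0 = -11553/10205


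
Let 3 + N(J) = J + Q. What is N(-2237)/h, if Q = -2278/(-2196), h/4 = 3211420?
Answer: -2458381/14104556640 ≈ -0.00017430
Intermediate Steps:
h = 12845680 (h = 4*3211420 = 12845680)
Q = 1139/1098 (Q = -2278*(-1/2196) = 1139/1098 ≈ 1.0373)
N(J) = -2155/1098 + J (N(J) = -3 + (J + 1139/1098) = -3 + (1139/1098 + J) = -2155/1098 + J)
N(-2237)/h = (-2155/1098 - 2237)/12845680 = -2458381/1098*1/12845680 = -2458381/14104556640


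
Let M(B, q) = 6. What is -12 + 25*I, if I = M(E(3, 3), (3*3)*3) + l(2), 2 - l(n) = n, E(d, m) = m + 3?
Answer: 138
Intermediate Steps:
E(d, m) = 3 + m
l(n) = 2 - n
I = 6 (I = 6 + (2 - 1*2) = 6 + (2 - 2) = 6 + 0 = 6)
-12 + 25*I = -12 + 25*6 = -12 + 150 = 138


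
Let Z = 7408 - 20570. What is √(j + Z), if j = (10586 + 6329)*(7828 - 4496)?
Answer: √56347618 ≈ 7506.5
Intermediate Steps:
Z = -13162
j = 56360780 (j = 16915*3332 = 56360780)
√(j + Z) = √(56360780 - 13162) = √56347618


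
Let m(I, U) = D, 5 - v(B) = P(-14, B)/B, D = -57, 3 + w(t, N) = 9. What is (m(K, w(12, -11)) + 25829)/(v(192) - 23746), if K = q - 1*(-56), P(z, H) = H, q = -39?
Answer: -12886/11871 ≈ -1.0855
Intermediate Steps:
w(t, N) = 6 (w(t, N) = -3 + 9 = 6)
K = 17 (K = -39 - 1*(-56) = -39 + 56 = 17)
v(B) = 4 (v(B) = 5 - B/B = 5 - 1*1 = 5 - 1 = 4)
m(I, U) = -57
(m(K, w(12, -11)) + 25829)/(v(192) - 23746) = (-57 + 25829)/(4 - 23746) = 25772/(-23742) = 25772*(-1/23742) = -12886/11871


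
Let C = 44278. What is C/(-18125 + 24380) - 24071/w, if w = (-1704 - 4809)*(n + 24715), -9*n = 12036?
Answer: 6741863186659/952378437465 ≈ 7.0790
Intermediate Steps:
n = -4012/3 (n = -1/9*12036 = -4012/3 ≈ -1337.3)
w = -152258743 (w = (-1704 - 4809)*(-4012/3 + 24715) = -6513*70133/3 = -152258743)
C/(-18125 + 24380) - 24071/w = 44278/(-18125 + 24380) - 24071/(-152258743) = 44278/6255 - 24071*(-1/152258743) = 44278*(1/6255) + 24071/152258743 = 44278/6255 + 24071/152258743 = 6741863186659/952378437465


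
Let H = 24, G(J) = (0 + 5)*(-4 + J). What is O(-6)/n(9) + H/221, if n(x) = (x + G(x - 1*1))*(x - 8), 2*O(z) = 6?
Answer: 1359/6409 ≈ 0.21205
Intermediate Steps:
O(z) = 3 (O(z) = (1/2)*6 = 3)
G(J) = -20 + 5*J (G(J) = 5*(-4 + J) = -20 + 5*J)
n(x) = (-25 + 6*x)*(-8 + x) (n(x) = (x + (-20 + 5*(x - 1*1)))*(x - 8) = (x + (-20 + 5*(x - 1)))*(-8 + x) = (x + (-20 + 5*(-1 + x)))*(-8 + x) = (x + (-20 + (-5 + 5*x)))*(-8 + x) = (x + (-25 + 5*x))*(-8 + x) = (-25 + 6*x)*(-8 + x))
O(-6)/n(9) + H/221 = 3/(200 - 73*9 + 6*9**2) + 24/221 = 3/(200 - 657 + 6*81) + 24*(1/221) = 3/(200 - 657 + 486) + 24/221 = 3/29 + 24/221 = 1359/6409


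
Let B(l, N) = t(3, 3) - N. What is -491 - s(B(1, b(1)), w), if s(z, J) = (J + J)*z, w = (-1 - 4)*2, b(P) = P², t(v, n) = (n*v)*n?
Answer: 29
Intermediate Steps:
t(v, n) = v*n²
w = -10 (w = -5*2 = -10)
B(l, N) = 27 - N (B(l, N) = 3*3² - N = 3*9 - N = 27 - N)
s(z, J) = 2*J*z (s(z, J) = (2*J)*z = 2*J*z)
-491 - s(B(1, b(1)), w) = -491 - 2*(-10)*(27 - 1*1²) = -491 - 2*(-10)*(27 - 1*1) = -491 - 2*(-10)*(27 - 1) = -491 - 2*(-10)*26 = -491 - 1*(-520) = -491 + 520 = 29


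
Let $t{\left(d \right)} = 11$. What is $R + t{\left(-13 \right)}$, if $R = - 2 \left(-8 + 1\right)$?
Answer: $25$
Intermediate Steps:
$R = 14$ ($R = \left(-2\right) \left(-7\right) = 14$)
$R + t{\left(-13 \right)} = 14 + 11 = 25$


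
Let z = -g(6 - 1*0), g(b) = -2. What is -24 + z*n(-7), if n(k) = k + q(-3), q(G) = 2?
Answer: -34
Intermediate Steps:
n(k) = 2 + k (n(k) = k + 2 = 2 + k)
z = 2 (z = -1*(-2) = 2)
-24 + z*n(-7) = -24 + 2*(2 - 7) = -24 + 2*(-5) = -24 - 10 = -34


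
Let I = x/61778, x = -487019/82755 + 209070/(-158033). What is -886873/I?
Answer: 31153688224960463370/4098550499 ≈ 7.6011e+9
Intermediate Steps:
x = -4098550499/568609605 (x = -487019*1/82755 + 209070*(-1/158033) = -487019/82755 - 9090/6871 = -4098550499/568609605 ≈ -7.2080)
I = -4098550499/35127564177690 (I = -4098550499/568609605/61778 = -4098550499/568609605*1/61778 = -4098550499/35127564177690 ≈ -0.00011668)
-886873/I = -886873/(-4098550499/35127564177690) = -886873*(-35127564177690/4098550499) = 31153688224960463370/4098550499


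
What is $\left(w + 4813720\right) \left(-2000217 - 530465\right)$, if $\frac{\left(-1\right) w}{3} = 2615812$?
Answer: $7677370474312$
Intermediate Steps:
$w = -7847436$ ($w = \left(-3\right) 2615812 = -7847436$)
$\left(w + 4813720\right) \left(-2000217 - 530465\right) = \left(-7847436 + 4813720\right) \left(-2000217 - 530465\right) = \left(-3033716\right) \left(-2530682\right) = 7677370474312$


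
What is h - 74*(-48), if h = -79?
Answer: 3473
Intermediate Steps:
h - 74*(-48) = -79 - 74*(-48) = -79 + 3552 = 3473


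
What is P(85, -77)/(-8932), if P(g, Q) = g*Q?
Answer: 85/116 ≈ 0.73276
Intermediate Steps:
P(g, Q) = Q*g
P(85, -77)/(-8932) = -77*85/(-8932) = -6545*(-1/8932) = 85/116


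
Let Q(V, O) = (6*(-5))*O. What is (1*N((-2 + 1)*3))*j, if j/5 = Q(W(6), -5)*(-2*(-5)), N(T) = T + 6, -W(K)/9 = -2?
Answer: 22500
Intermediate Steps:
W(K) = 18 (W(K) = -9*(-2) = 18)
N(T) = 6 + T
Q(V, O) = -30*O
j = 7500 (j = 5*((-30*(-5))*(-2*(-5))) = 5*(150*10) = 5*1500 = 7500)
(1*N((-2 + 1)*3))*j = (1*(6 + (-2 + 1)*3))*7500 = (1*(6 - 1*3))*7500 = (1*(6 - 3))*7500 = (1*3)*7500 = 3*7500 = 22500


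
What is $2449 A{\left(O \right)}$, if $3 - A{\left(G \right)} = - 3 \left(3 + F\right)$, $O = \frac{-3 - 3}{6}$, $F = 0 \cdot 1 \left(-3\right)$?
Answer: $29388$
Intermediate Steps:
$F = 0$ ($F = 0 \left(-3\right) = 0$)
$O = -1$ ($O = \left(-6\right) \frac{1}{6} = -1$)
$A{\left(G \right)} = 12$ ($A{\left(G \right)} = 3 - - 3 \left(3 + 0\right) = 3 - \left(-3\right) 3 = 3 - -9 = 3 + 9 = 12$)
$2449 A{\left(O \right)} = 2449 \cdot 12 = 29388$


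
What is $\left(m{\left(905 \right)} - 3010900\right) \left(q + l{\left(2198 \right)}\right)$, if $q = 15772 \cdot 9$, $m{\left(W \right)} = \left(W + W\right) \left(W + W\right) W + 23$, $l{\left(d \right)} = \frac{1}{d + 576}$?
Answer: $\frac{1166272961011645119}{2774} \approx 4.2043 \cdot 10^{14}$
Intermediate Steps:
$l{\left(d \right)} = \frac{1}{576 + d}$
$m{\left(W \right)} = 23 + 4 W^{3}$ ($m{\left(W \right)} = 2 W 2 W W + 23 = 4 W^{2} W + 23 = 4 W^{3} + 23 = 23 + 4 W^{3}$)
$q = 141948$
$\left(m{\left(905 \right)} - 3010900\right) \left(q + l{\left(2198 \right)}\right) = \left(\left(23 + 4 \cdot 905^{3}\right) - 3010900\right) \left(141948 + \frac{1}{576 + 2198}\right) = \left(\left(23 + 4 \cdot 741217625\right) - 3010900\right) \left(141948 + \frac{1}{2774}\right) = \left(\left(23 + 2964870500\right) - 3010900\right) \left(141948 + \frac{1}{2774}\right) = \left(2964870523 - 3010900\right) \frac{393763753}{2774} = 2961859623 \cdot \frac{393763753}{2774} = \frac{1166272961011645119}{2774}$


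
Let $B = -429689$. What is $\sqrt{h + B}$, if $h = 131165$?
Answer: $2 i \sqrt{74631} \approx 546.37 i$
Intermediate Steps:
$\sqrt{h + B} = \sqrt{131165 - 429689} = \sqrt{-298524} = 2 i \sqrt{74631}$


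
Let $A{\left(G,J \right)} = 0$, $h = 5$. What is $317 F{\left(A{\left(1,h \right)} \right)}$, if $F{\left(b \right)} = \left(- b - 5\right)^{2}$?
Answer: $7925$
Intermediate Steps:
$F{\left(b \right)} = \left(-5 - b\right)^{2}$
$317 F{\left(A{\left(1,h \right)} \right)} = 317 \left(5 + 0\right)^{2} = 317 \cdot 5^{2} = 317 \cdot 25 = 7925$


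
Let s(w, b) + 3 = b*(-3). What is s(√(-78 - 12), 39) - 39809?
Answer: -39929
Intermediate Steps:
s(w, b) = -3 - 3*b (s(w, b) = -3 + b*(-3) = -3 - 3*b)
s(√(-78 - 12), 39) - 39809 = (-3 - 3*39) - 39809 = (-3 - 117) - 39809 = -120 - 39809 = -39929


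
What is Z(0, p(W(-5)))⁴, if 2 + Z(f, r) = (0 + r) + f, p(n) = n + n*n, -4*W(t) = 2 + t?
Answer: 14641/65536 ≈ 0.22340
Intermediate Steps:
W(t) = -½ - t/4 (W(t) = -(2 + t)/4 = -½ - t/4)
p(n) = n + n²
Z(f, r) = -2 + f + r (Z(f, r) = -2 + ((0 + r) + f) = -2 + (r + f) = -2 + (f + r) = -2 + f + r)
Z(0, p(W(-5)))⁴ = (-2 + 0 + (-½ - ¼*(-5))*(1 + (-½ - ¼*(-5))))⁴ = (-2 + 0 + (-½ + 5/4)*(1 + (-½ + 5/4)))⁴ = (-2 + 0 + 3*(1 + ¾)/4)⁴ = (-2 + 0 + (¾)*(7/4))⁴ = (-2 + 0 + 21/16)⁴ = (-11/16)⁴ = 14641/65536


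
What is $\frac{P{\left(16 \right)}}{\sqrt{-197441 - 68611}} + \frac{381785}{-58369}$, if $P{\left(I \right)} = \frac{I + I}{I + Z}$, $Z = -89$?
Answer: $- \frac{381785}{58369} + \frac{16 i \sqrt{66513}}{4855449} \approx -6.5409 + 0.00084985 i$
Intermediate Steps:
$P{\left(I \right)} = \frac{2 I}{-89 + I}$ ($P{\left(I \right)} = \frac{I + I}{I - 89} = \frac{2 I}{-89 + I}$)
$\frac{P{\left(16 \right)}}{\sqrt{-197441 - 68611}} + \frac{381785}{-58369} = \frac{2 \cdot 16 \frac{1}{-89 + 16}}{\sqrt{-197441 - 68611}} + \frac{381785}{-58369} = \frac{2 \cdot 16 \frac{1}{-73}}{\sqrt{-266052}} + 381785 \left(- \frac{1}{58369}\right) = \frac{2 \cdot 16 \left(- \frac{1}{73}\right)}{2 i \sqrt{66513}} - \frac{381785}{58369} = - \frac{32 \left(- \frac{i \sqrt{66513}}{133026}\right)}{73} - \frac{381785}{58369} = \frac{16 i \sqrt{66513}}{4855449} - \frac{381785}{58369} = - \frac{381785}{58369} + \frac{16 i \sqrt{66513}}{4855449}$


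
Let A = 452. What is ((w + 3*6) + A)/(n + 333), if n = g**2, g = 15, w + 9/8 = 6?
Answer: 3799/4464 ≈ 0.85103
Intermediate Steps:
w = 39/8 (w = -9/8 + 6 = 39/8 ≈ 4.8750)
n = 225 (n = 15**2 = 225)
((w + 3*6) + A)/(n + 333) = ((39/8 + 3*6) + 452)/(225 + 333) = ((39/8 + 18) + 452)/558 = (183/8 + 452)*(1/558) = (3799/8)*(1/558) = 3799/4464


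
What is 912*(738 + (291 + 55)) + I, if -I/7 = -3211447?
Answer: 23468737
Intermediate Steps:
I = 22480129 (I = -7*(-3211447) = 22480129)
912*(738 + (291 + 55)) + I = 912*(738 + (291 + 55)) + 22480129 = 912*(738 + 346) + 22480129 = 912*1084 + 22480129 = 988608 + 22480129 = 23468737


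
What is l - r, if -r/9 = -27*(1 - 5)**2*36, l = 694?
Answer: -139274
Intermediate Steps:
r = 139968 (r = -9*(-27*(1 - 5)**2)*36 = -9*(-27*(-4)**2)*36 = -9*(-27*16)*36 = -(-3888)*36 = -9*(-15552) = 139968)
l - r = 694 - 1*139968 = 694 - 139968 = -139274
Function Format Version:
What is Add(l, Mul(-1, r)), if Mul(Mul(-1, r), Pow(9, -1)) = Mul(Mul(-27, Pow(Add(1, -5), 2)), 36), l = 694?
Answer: -139274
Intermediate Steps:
r = 139968 (r = Mul(-9, Mul(Mul(-27, Pow(Add(1, -5), 2)), 36)) = Mul(-9, Mul(Mul(-27, Pow(-4, 2)), 36)) = Mul(-9, Mul(Mul(-27, 16), 36)) = Mul(-9, Mul(-432, 36)) = Mul(-9, -15552) = 139968)
Add(l, Mul(-1, r)) = Add(694, Mul(-1, 139968)) = Add(694, -139968) = -139274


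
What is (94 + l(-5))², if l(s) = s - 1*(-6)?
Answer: 9025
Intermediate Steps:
l(s) = 6 + s (l(s) = s + 6 = 6 + s)
(94 + l(-5))² = (94 + (6 - 5))² = (94 + 1)² = 95² = 9025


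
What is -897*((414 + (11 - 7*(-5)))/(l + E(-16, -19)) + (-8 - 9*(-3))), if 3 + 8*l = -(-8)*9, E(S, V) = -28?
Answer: 131859/31 ≈ 4253.5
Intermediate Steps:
l = 69/8 (l = -3/8 + (-(-8)*9)/8 = -3/8 + (-1*(-72))/8 = -3/8 + (⅛)*72 = -3/8 + 9 = 69/8 ≈ 8.6250)
-897*((414 + (11 - 7*(-5)))/(l + E(-16, -19)) + (-8 - 9*(-3))) = -897*((414 + (11 - 7*(-5)))/(69/8 - 28) + (-8 - 9*(-3))) = -897*((414 + (11 + 35))/(-155/8) + (-8 + 27)) = -897*((414 + 46)*(-8/155) + 19) = -897*(460*(-8/155) + 19) = -897*(-736/31 + 19) = -897*(-147/31) = 131859/31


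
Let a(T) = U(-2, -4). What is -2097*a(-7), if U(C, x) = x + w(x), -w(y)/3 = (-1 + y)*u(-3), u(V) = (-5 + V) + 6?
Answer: 71298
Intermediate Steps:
u(V) = 1 + V
w(y) = -6 + 6*y (w(y) = -3*(-1 + y)*(1 - 3) = -3*(-1 + y)*(-2) = -3*(2 - 2*y) = -6 + 6*y)
U(C, x) = -6 + 7*x (U(C, x) = x + (-6 + 6*x) = -6 + 7*x)
a(T) = -34 (a(T) = -6 + 7*(-4) = -6 - 28 = -34)
-2097*a(-7) = -2097*(-34) = 71298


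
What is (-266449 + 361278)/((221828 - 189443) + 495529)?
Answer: 94829/527914 ≈ 0.17963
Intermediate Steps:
(-266449 + 361278)/((221828 - 189443) + 495529) = 94829/(32385 + 495529) = 94829/527914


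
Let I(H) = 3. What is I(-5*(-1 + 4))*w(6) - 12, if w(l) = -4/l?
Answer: -14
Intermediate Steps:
I(-5*(-1 + 4))*w(6) - 12 = 3*(-4/6) - 12 = 3*(-4*1/6) - 12 = 3*(-2/3) - 12 = -2 - 12 = -14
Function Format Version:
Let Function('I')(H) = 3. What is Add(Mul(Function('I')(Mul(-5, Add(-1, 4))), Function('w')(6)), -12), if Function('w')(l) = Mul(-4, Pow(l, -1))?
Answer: -14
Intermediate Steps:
Add(Mul(Function('I')(Mul(-5, Add(-1, 4))), Function('w')(6)), -12) = Add(Mul(3, Mul(-4, Pow(6, -1))), -12) = Add(Mul(3, Mul(-4, Rational(1, 6))), -12) = Add(Mul(3, Rational(-2, 3)), -12) = Add(-2, -12) = -14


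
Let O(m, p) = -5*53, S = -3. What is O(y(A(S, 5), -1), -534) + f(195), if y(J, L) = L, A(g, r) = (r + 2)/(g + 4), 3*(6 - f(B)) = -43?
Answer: -734/3 ≈ -244.67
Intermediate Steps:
f(B) = 61/3 (f(B) = 6 - ⅓*(-43) = 6 + 43/3 = 61/3)
A(g, r) = (2 + r)/(4 + g)
O(m, p) = -265
O(y(A(S, 5), -1), -534) + f(195) = -265 + 61/3 = -734/3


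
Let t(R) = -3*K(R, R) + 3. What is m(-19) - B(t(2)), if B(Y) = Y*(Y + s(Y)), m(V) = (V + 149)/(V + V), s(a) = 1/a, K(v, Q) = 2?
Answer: -255/19 ≈ -13.421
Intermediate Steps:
m(V) = (149 + V)/(2*V) (m(V) = (149 + V)/((2*V)) = (149 + V)*(1/(2*V)) = (149 + V)/(2*V))
t(R) = -3 (t(R) = -3*2 + 3 = -6 + 3 = -3)
B(Y) = Y*(Y + 1/Y)
m(-19) - B(t(2)) = (1/2)*(149 - 19)/(-19) - (1 + (-3)**2) = (1/2)*(-1/19)*130 - (1 + 9) = -65/19 - 1*10 = -65/19 - 10 = -255/19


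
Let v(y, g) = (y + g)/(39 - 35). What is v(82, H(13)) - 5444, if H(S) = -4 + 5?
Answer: -21693/4 ≈ -5423.3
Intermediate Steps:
H(S) = 1
v(y, g) = g/4 + y/4 (v(y, g) = (g + y)/4 = (g + y)*(¼) = g/4 + y/4)
v(82, H(13)) - 5444 = ((¼)*1 + (¼)*82) - 5444 = (¼ + 41/2) - 5444 = 83/4 - 5444 = -21693/4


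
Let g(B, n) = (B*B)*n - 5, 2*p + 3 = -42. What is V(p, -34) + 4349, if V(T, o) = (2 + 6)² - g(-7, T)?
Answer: 11041/2 ≈ 5520.5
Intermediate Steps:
p = -45/2 (p = -3/2 + (½)*(-42) = -3/2 - 21 = -45/2 ≈ -22.500)
g(B, n) = -5 + n*B² (g(B, n) = B²*n - 5 = n*B² - 5 = -5 + n*B²)
V(T, o) = 69 - 49*T (V(T, o) = (2 + 6)² - (-5 + T*(-7)²) = 8² - (-5 + T*49) = 64 - (-5 + 49*T) = 64 + (5 - 49*T) = 69 - 49*T)
V(p, -34) + 4349 = (69 - 49*(-45/2)) + 4349 = (69 + 2205/2) + 4349 = 2343/2 + 4349 = 11041/2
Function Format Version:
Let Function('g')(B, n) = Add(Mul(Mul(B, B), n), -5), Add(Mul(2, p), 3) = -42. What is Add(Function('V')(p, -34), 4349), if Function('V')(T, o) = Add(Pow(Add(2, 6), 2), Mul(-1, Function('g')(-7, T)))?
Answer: Rational(11041, 2) ≈ 5520.5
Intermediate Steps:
p = Rational(-45, 2) (p = Add(Rational(-3, 2), Mul(Rational(1, 2), -42)) = Add(Rational(-3, 2), -21) = Rational(-45, 2) ≈ -22.500)
Function('g')(B, n) = Add(-5, Mul(n, Pow(B, 2))) (Function('g')(B, n) = Add(Mul(Pow(B, 2), n), -5) = Add(Mul(n, Pow(B, 2)), -5) = Add(-5, Mul(n, Pow(B, 2))))
Function('V')(T, o) = Add(69, Mul(-49, T)) (Function('V')(T, o) = Add(Pow(Add(2, 6), 2), Mul(-1, Add(-5, Mul(T, Pow(-7, 2))))) = Add(Pow(8, 2), Mul(-1, Add(-5, Mul(T, 49)))) = Add(64, Mul(-1, Add(-5, Mul(49, T)))) = Add(64, Add(5, Mul(-49, T))) = Add(69, Mul(-49, T)))
Add(Function('V')(p, -34), 4349) = Add(Add(69, Mul(-49, Rational(-45, 2))), 4349) = Add(Add(69, Rational(2205, 2)), 4349) = Add(Rational(2343, 2), 4349) = Rational(11041, 2)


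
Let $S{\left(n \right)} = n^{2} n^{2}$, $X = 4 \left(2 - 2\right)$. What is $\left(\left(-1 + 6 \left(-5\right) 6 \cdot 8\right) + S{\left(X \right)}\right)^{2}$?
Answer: $2076481$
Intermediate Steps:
$X = 0$ ($X = 4 \cdot 0 = 0$)
$S{\left(n \right)} = n^{4}$
$\left(\left(-1 + 6 \left(-5\right) 6 \cdot 8\right) + S{\left(X \right)}\right)^{2} = \left(\left(-1 + 6 \left(-5\right) 6 \cdot 8\right) + 0^{4}\right)^{2} = \left(\left(-1 + \left(-30\right) 6 \cdot 8\right) + 0\right)^{2} = \left(\left(-1 - 1440\right) + 0\right)^{2} = \left(-1441 + 0\right)^{2} = \left(-1441\right)^{2} = 2076481$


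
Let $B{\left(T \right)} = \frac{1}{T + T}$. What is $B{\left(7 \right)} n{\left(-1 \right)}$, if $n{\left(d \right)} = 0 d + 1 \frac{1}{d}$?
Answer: $- \frac{1}{14} \approx -0.071429$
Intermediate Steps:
$B{\left(T \right)} = \frac{1}{2 T}$
$n{\left(d \right)} = \frac{1}{d}$ ($n{\left(d \right)} = 0 + \frac{1}{d} = \frac{1}{d}$)
$B{\left(7 \right)} n{\left(-1 \right)} = \frac{\frac{1}{2} \cdot \frac{1}{7}}{-1} = \frac{1}{2} \cdot \frac{1}{7} \left(-1\right) = \frac{1}{14} \left(-1\right) = - \frac{1}{14}$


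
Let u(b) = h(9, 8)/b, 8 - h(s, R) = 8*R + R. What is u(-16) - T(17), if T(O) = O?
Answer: -13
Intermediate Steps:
h(s, R) = 8 - 9*R (h(s, R) = 8 - (8*R + R) = 8 - 9*R)
u(b) = -64/b (u(b) = (8 - 9*8)/b = (8 - 72)/b = -64/b)
u(-16) - T(17) = -64/(-16) - 1*17 = -64*(-1/16) - 17 = 4 - 17 = -13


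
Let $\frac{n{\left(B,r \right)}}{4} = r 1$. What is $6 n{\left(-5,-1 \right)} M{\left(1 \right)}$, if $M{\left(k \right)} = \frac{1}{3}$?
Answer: $-8$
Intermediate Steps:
$M{\left(k \right)} = \frac{1}{3}$
$n{\left(B,r \right)} = 4 r$ ($n{\left(B,r \right)} = 4 r 1 = 4 r$)
$6 n{\left(-5,-1 \right)} M{\left(1 \right)} = 6 \cdot 4 \left(-1\right) \frac{1}{3} = 6 \left(-4\right) \frac{1}{3} = \left(-24\right) \frac{1}{3} = -8$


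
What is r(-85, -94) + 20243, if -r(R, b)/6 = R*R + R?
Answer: -22597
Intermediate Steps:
r(R, b) = -6*R - 6*R**2 (r(R, b) = -6*(R*R + R) = -6*(R**2 + R) = -6*(R + R**2) = -6*R - 6*R**2)
r(-85, -94) + 20243 = -6*(-85)*(1 - 85) + 20243 = -6*(-85)*(-84) + 20243 = -42840 + 20243 = -22597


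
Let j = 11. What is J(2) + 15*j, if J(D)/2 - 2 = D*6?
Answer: 193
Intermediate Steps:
J(D) = 4 + 12*D (J(D) = 4 + 2*(D*6) = 4 + 2*(6*D) = 4 + 12*D)
J(2) + 15*j = (4 + 12*2) + 15*11 = (4 + 24) + 165 = 28 + 165 = 193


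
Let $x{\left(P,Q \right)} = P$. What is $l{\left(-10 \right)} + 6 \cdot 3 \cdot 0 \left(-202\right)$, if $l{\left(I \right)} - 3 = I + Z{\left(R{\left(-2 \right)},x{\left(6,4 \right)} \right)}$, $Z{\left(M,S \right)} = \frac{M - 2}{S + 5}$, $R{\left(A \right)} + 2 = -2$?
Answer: $- \frac{83}{11} \approx -7.5455$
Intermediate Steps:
$R{\left(A \right)} = -4$ ($R{\left(A \right)} = -2 - 2 = -4$)
$Z{\left(M,S \right)} = \frac{-2 + M}{5 + S}$
$l{\left(I \right)} = \frac{27}{11} + I$ ($l{\left(I \right)} = 3 + \left(I + \frac{-2 - 4}{5 + 6}\right) = 3 + \left(I + \frac{1}{11} \left(-6\right)\right) = 3 + \left(I - \frac{6}{11}\right) = 3 + \left(- \frac{6}{11} + I\right) = \frac{27}{11} + I$)
$l{\left(-10 \right)} + 6 \cdot 3 \cdot 0 \left(-202\right) = \left(\frac{27}{11} - 10\right) + 6 \cdot 3 \cdot 0 \left(-202\right) = - \frac{83}{11} + 18 \cdot 0 \left(-202\right) = - \frac{83}{11} + 0 \left(-202\right) = - \frac{83}{11} + 0 = - \frac{83}{11}$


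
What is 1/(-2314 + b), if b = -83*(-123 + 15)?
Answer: 1/6650 ≈ 0.00015038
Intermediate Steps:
b = 8964 (b = -83*(-108) = 8964)
1/(-2314 + b) = 1/(-2314 + 8964) = 1/6650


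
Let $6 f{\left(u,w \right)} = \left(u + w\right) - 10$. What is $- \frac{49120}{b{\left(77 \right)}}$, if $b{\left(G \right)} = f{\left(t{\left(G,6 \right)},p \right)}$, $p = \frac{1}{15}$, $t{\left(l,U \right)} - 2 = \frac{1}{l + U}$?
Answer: $\frac{183463200}{4931} \approx 37206.0$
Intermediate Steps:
$t{\left(l,U \right)} = 2 + \frac{1}{U + l}$ ($t{\left(l,U \right)} = 2 + \frac{1}{l + U} = 2 + \frac{1}{U + l}$)
$p = \frac{1}{15} \approx 0.066667$
$f{\left(u,w \right)} = - \frac{5}{3} + \frac{u}{6} + \frac{w}{6}$ ($f{\left(u,w \right)} = \frac{\left(u + w\right) - 10}{6} = \frac{-10 + u + w}{6} = - \frac{5}{3} + \frac{u}{6} + \frac{w}{6}$)
$b{\left(G \right)} = - \frac{149}{90} + \frac{13 + 2 G}{6 \left(6 + G\right)}$ ($b{\left(G \right)} = - \frac{5}{3} + \frac{\frac{1}{6 + G} \left(1 + 2 \cdot 6 + 2 G\right)}{6} + \frac{1}{6} \cdot \frac{1}{15} = - \frac{5}{3} + \frac{\frac{1}{6 + G} \left(1 + 12 + 2 G\right)}{6} + \frac{1}{90} = - \frac{5}{3} + \frac{\frac{1}{6 + G} \left(13 + 2 G\right)}{6} + \frac{1}{90} = - \frac{5}{3} + \frac{13 + 2 G}{6 \left(6 + G\right)} + \frac{1}{90} = - \frac{149}{90} + \frac{13 + 2 G}{6 \left(6 + G\right)}$)
$- \frac{49120}{b{\left(77 \right)}} = - \frac{49120}{\frac{1}{90} \frac{1}{6 + 77} \left(-699 - 9163\right)} = - \frac{49120}{\frac{1}{90} \cdot \frac{1}{83} \left(-699 - 9163\right)} = - \frac{49120}{\frac{1}{90} \cdot \frac{1}{83} \left(-9862\right)} = - \frac{49120}{- \frac{4931}{3735}} = \left(-49120\right) \left(- \frac{3735}{4931}\right) = \frac{183463200}{4931}$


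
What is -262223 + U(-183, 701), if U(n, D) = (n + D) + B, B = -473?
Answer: -262178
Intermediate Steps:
U(n, D) = -473 + D + n (U(n, D) = (n + D) - 473 = (D + n) - 473 = -473 + D + n)
-262223 + U(-183, 701) = -262223 + (-473 + 701 - 183) = -262223 + 45 = -262178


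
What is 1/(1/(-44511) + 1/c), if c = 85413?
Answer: -3160281/34 ≈ -92950.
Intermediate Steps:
1/(1/(-44511) + 1/c) = 1/(1/(-44511) + 1/85413) = 1/(-1/44511 + 1/85413) = 1/(-34/3160281) = -3160281/34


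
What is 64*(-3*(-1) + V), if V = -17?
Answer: -896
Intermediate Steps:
64*(-3*(-1) + V) = 64*(-3*(-1) - 17) = 64*(3 - 17) = 64*(-14) = -896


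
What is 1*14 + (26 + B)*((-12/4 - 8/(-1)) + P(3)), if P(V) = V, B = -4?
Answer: 190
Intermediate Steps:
1*14 + (26 + B)*((-12/4 - 8/(-1)) + P(3)) = 1*14 + (26 - 4)*((-12/4 - 8/(-1)) + 3) = 14 + 22*((-12*¼ - 8*(-1)) + 3) = 14 + 22*((-3 + 8) + 3) = 14 + 22*(5 + 3) = 14 + 22*8 = 14 + 176 = 190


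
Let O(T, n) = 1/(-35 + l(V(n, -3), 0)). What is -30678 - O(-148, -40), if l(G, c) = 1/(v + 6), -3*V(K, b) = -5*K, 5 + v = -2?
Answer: -1104407/36 ≈ -30678.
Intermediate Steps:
v = -7 (v = -5 - 2 = -7)
V(K, b) = 5*K/3 (V(K, b) = -(-5)*K/3 = 5*K/3)
l(G, c) = -1 (l(G, c) = 1/(-7 + 6) = 1/(-1) = -1)
O(T, n) = -1/36 (O(T, n) = 1/(-35 - 1) = 1/(-36) = -1/36)
-30678 - O(-148, -40) = -30678 - 1*(-1/36) = -30678 + 1/36 = -1104407/36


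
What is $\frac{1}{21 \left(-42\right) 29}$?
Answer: $- \frac{1}{25578} \approx -3.9096 \cdot 10^{-5}$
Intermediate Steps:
$\frac{1}{21 \left(-42\right) 29} = \frac{1}{\left(-882\right) 29} = \frac{1}{-25578} = - \frac{1}{25578}$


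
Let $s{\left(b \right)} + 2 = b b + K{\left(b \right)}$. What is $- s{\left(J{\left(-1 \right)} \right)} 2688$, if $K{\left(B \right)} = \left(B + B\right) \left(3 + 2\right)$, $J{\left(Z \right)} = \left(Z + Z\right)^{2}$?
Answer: $-145152$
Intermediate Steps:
$J{\left(Z \right)} = 4 Z^{2}$ ($J{\left(Z \right)} = \left(2 Z\right)^{2} = 4 Z^{2}$)
$K{\left(B \right)} = 10 B$ ($K{\left(B \right)} = 2 B 5 = 10 B$)
$s{\left(b \right)} = -2 + b^{2} + 10 b$ ($s{\left(b \right)} = -2 + \left(b b + 10 b\right) = -2 + \left(b^{2} + 10 b\right) = -2 + b^{2} + 10 b$)
$- s{\left(J{\left(-1 \right)} \right)} 2688 = - (-2 + \left(4 \left(-1\right)^{2}\right)^{2} + 10 \cdot 4 \left(-1\right)^{2}) 2688 = - (-2 + \left(4 \cdot 1\right)^{2} + 10 \cdot 4 \cdot 1) 2688 = - (-2 + 4^{2} + 10 \cdot 4) 2688 = - (-2 + 16 + 40) 2688 = \left(-1\right) 54 \cdot 2688 = \left(-54\right) 2688 = -145152$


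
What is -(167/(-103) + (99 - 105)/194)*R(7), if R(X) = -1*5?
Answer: -82540/9991 ≈ -8.2614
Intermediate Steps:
R(X) = -5
-(167/(-103) + (99 - 105)/194)*R(7) = -(167/(-103) + (99 - 105)/194)*(-5) = -(167*(-1/103) - 6*1/194)*(-5) = -(-167/103 - 3/97)*(-5) = -(-16508)*(-5)/9991 = -1*82540/9991 = -82540/9991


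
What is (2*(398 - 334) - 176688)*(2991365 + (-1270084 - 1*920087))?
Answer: -141458812640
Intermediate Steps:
(2*(398 - 334) - 176688)*(2991365 + (-1270084 - 1*920087)) = (2*64 - 176688)*(2991365 + (-1270084 - 920087)) = (128 - 176688)*(2991365 - 2190171) = -176560*801194 = -141458812640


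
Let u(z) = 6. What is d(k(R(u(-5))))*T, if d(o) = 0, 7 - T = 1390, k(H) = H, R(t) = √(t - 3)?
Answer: 0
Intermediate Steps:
R(t) = √(-3 + t)
T = -1383 (T = 7 - 1*1390 = 7 - 1390 = -1383)
d(k(R(u(-5))))*T = 0*(-1383) = 0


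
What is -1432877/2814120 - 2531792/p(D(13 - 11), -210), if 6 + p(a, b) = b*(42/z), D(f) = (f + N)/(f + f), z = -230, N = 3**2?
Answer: -6827945651267/87237720 ≈ -78268.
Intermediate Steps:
N = 9
D(f) = (9 + f)/(2*f) (D(f) = (f + 9)/(f + f) = (9 + f)/((2*f)) = (9 + f)*(1/(2*f)) = (9 + f)/(2*f))
p(a, b) = -6 - 21*b/115 (p(a, b) = -6 + b*(42/(-230)) = -6 + b*(42*(-1/230)) = -6 + b*(-21/115) = -6 - 21*b/115)
-1432877/2814120 - 2531792/p(D(13 - 11), -210) = -1432877/2814120 - 2531792/(-6 - 21/115*(-210)) = -1432877*1/2814120 - 2531792/(-6 + 882/23) = -1432877/2814120 - 2531792/744/23 = -1432877/2814120 - 2531792*23/744 = -1432877/2814120 - 7278902/93 = -6827945651267/87237720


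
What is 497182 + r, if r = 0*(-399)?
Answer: 497182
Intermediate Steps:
r = 0
497182 + r = 497182 + 0 = 497182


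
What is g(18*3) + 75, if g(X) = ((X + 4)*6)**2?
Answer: 121179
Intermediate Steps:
g(X) = (24 + 6*X)**2 (g(X) = ((4 + X)*6)**2 = (24 + 6*X)**2)
g(18*3) + 75 = 36*(4 + 18*3)**2 + 75 = 36*(4 + 54)**2 + 75 = 36*58**2 + 75 = 36*3364 + 75 = 121104 + 75 = 121179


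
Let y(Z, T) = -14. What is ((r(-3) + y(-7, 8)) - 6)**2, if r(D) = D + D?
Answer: 676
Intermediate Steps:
r(D) = 2*D
((r(-3) + y(-7, 8)) - 6)**2 = ((2*(-3) - 14) - 6)**2 = ((-6 - 14) - 6)**2 = (-20 - 6)**2 = (-26)**2 = 676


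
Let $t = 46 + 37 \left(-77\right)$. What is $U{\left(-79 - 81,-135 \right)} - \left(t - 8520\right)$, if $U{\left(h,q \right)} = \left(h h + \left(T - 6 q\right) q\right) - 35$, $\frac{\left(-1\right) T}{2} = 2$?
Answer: $-71922$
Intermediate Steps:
$T = -4$ ($T = \left(-2\right) 2 = -4$)
$U{\left(h,q \right)} = -35 + h^{2} + q \left(-4 - 6 q\right)$ ($U{\left(h,q \right)} = \left(h h + \left(-4 - 6 q\right) q\right) - 35 = \left(h^{2} + q \left(-4 - 6 q\right)\right) - 35 = -35 + h^{2} + q \left(-4 - 6 q\right)$)
$t = -2803$ ($t = 46 - 2849 = -2803$)
$U{\left(-79 - 81,-135 \right)} - \left(t - 8520\right) = \left(-35 + \left(-79 - 81\right)^{2} - 6 \left(-135\right)^{2} - -540\right) - \left(-2803 - 8520\right) = \left(-35 + \left(-79 - 81\right)^{2} - 109350 + 540\right) - \left(-2803 - 8520\right) = \left(-35 + \left(-160\right)^{2} - 109350 + 540\right) - -11323 = \left(-35 + 25600 - 109350 + 540\right) + 11323 = -83245 + 11323 = -71922$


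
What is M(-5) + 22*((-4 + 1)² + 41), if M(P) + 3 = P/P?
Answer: 1098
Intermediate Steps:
M(P) = -2 (M(P) = -3 + P/P = -3 + 1 = -2)
M(-5) + 22*((-4 + 1)² + 41) = -2 + 22*((-4 + 1)² + 41) = -2 + 22*((-3)² + 41) = -2 + 22*(9 + 41) = -2 + 22*50 = -2 + 1100 = 1098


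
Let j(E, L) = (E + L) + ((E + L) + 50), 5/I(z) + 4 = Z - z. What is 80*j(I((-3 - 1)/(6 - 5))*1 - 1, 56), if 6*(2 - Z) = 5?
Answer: 94400/7 ≈ 13486.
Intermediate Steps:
Z = 7/6 (Z = 2 - ⅙*5 = 2 - ⅚ = 7/6 ≈ 1.1667)
I(z) = 5/(-17/6 - z) (I(z) = 5/(-4 + (7/6 - z)) = 5/(-17/6 - z))
j(E, L) = 50 + 2*E + 2*L (j(E, L) = (E + L) + (50 + E + L) = 50 + 2*E + 2*L)
80*j(I((-3 - 1)/(6 - 5))*1 - 1, 56) = 80*(50 + 2*(-30/(17 + 6*((-3 - 1)/(6 - 5)))*1 - 1) + 2*56) = 80*(50 + 2*(-30/(17 + 6*(-4/1))*1 - 1) + 112) = 80*(50 + 2*(-30/(17 + 6*(-4*1))*1 - 1) + 112) = 80*(50 + 2*(-30/(17 + 6*(-4))*1 - 1) + 112) = 80*(50 + 2*(-30/(17 - 24)*1 - 1) + 112) = 80*(50 + 2*(-30/(-7)*1 - 1) + 112) = 80*(50 + 2*(-30*(-⅐)*1 - 1) + 112) = 80*(50 + 2*((30/7)*1 - 1) + 112) = 80*(50 + 2*(30/7 - 1) + 112) = 80*(50 + 2*(23/7) + 112) = 80*(50 + 46/7 + 112) = 80*(1180/7) = 94400/7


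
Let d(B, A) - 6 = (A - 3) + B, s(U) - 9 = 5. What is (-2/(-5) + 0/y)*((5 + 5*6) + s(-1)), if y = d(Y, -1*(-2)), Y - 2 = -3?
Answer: 98/5 ≈ 19.600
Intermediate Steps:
s(U) = 14 (s(U) = 9 + 5 = 14)
Y = -1 (Y = 2 - 3 = -1)
d(B, A) = 3 + A + B (d(B, A) = 6 + ((A - 3) + B) = 6 + ((-3 + A) + B) = 6 + (-3 + A + B) = 3 + A + B)
y = 4 (y = 3 - 1*(-2) - 1 = 3 + 2 - 1 = 4)
(-2/(-5) + 0/y)*((5 + 5*6) + s(-1)) = (-2/(-5) + 0/4)*((5 + 5*6) + 14) = (-2*(-⅕) + 0*(¼))*((5 + 30) + 14) = (⅖ + 0)*(35 + 14) = (⅖)*49 = 98/5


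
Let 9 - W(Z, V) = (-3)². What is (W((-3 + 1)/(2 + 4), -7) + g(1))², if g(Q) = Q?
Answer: 1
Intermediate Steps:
W(Z, V) = 0 (W(Z, V) = 9 - 1*(-3)² = 9 - 1*9 = 9 - 9 = 0)
(W((-3 + 1)/(2 + 4), -7) + g(1))² = (0 + 1)² = 1² = 1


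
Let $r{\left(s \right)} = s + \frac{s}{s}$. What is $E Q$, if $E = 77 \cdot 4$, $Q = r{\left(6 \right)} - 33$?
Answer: $-8008$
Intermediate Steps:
$r{\left(s \right)} = 1 + s$ ($r{\left(s \right)} = s + 1 = 1 + s$)
$Q = -26$ ($Q = \left(1 + 6\right) - 33 = 7 - 33 = -26$)
$E = 308$
$E Q = 308 \left(-26\right) = -8008$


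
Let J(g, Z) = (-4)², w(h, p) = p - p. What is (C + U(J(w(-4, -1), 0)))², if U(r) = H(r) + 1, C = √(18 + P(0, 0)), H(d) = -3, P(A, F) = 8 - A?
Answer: (2 - √26)² ≈ 9.6039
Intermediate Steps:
w(h, p) = 0
J(g, Z) = 16
C = √26 (C = √(18 + (8 - 1*0)) = √(18 + (8 + 0)) = √(18 + 8) = √26 ≈ 5.0990)
U(r) = -2 (U(r) = -3 + 1 = -2)
(C + U(J(w(-4, -1), 0)))² = (√26 - 2)² = (-2 + √26)²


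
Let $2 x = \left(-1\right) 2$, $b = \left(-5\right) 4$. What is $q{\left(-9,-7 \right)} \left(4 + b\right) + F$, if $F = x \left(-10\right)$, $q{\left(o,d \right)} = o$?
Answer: $154$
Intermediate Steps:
$b = -20$
$x = -1$ ($x = \frac{\left(-1\right) 2}{2} = \frac{1}{2} \left(-2\right) = -1$)
$F = 10$ ($F = \left(-1\right) \left(-10\right) = 10$)
$q{\left(-9,-7 \right)} \left(4 + b\right) + F = - 9 \left(4 - 20\right) + 10 = \left(-9\right) \left(-16\right) + 10 = 144 + 10 = 154$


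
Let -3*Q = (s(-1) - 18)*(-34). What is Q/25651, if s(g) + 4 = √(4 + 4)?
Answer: -748/76953 + 68*√2/76953 ≈ -0.0084705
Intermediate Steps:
s(g) = -4 + 2*√2 (s(g) = -4 + √(4 + 4) = -4 + √8 = -4 + 2*√2)
Q = -748/3 + 68*√2/3 (Q = -((-4 + 2*√2) - 18)*(-34)/3 = -(-22 + 2*√2)*(-34)/3 = -(748 - 68*√2)/3 = -748/3 + 68*√2/3 ≈ -217.28)
Q/25651 = (-748/3 + 68*√2/3)/25651 = (-748/3 + 68*√2/3)*(1/25651) = -748/76953 + 68*√2/76953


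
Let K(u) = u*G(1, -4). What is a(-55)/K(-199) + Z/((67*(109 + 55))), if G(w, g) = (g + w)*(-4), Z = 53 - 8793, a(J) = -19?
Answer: -5165587/6559836 ≈ -0.78746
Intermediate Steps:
Z = -8740
G(w, g) = -4*g - 4*w
K(u) = 12*u (K(u) = u*(-4*(-4) - 4*1) = u*(16 - 4) = u*12 = 12*u)
a(-55)/K(-199) + Z/((67*(109 + 55))) = -19/(12*(-199)) - 8740*1/(67*(109 + 55)) = -19/(-2388) - 8740/(67*164) = -19*(-1/2388) - 8740/10988 = 19/2388 - 8740*1/10988 = 19/2388 - 2185/2747 = -5165587/6559836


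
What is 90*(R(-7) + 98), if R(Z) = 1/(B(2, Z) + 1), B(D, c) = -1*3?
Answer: 8775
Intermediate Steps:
B(D, c) = -3
R(Z) = -½ (R(Z) = 1/(-3 + 1) = 1/(-2) = -½)
90*(R(-7) + 98) = 90*(-½ + 98) = 90*(195/2) = 8775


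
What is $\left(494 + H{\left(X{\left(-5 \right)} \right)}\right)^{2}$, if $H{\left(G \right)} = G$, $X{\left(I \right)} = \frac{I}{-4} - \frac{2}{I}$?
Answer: $\frac{98267569}{400} \approx 2.4567 \cdot 10^{5}$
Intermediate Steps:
$X{\left(I \right)} = - \frac{2}{I} - \frac{I}{4}$ ($X{\left(I \right)} = I \left(- \frac{1}{4}\right) - \frac{2}{I} = - \frac{I}{4} - \frac{2}{I} = - \frac{2}{I} - \frac{I}{4}$)
$\left(494 + H{\left(X{\left(-5 \right)} \right)}\right)^{2} = \left(494 - \left(- \frac{5}{4} + \frac{2}{-5}\right)\right)^{2} = \left(494 + \left(\left(-2\right) \left(- \frac{1}{5}\right) + \frac{5}{4}\right)\right)^{2} = \left(494 + \left(\frac{2}{5} + \frac{5}{4}\right)\right)^{2} = \left(494 + \frac{33}{20}\right)^{2} = \left(\frac{9913}{20}\right)^{2} = \frac{98267569}{400}$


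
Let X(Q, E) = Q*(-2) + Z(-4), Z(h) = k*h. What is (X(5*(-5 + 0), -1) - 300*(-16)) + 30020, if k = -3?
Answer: 34882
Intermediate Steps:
Z(h) = -3*h
X(Q, E) = 12 - 2*Q (X(Q, E) = Q*(-2) - 3*(-4) = -2*Q + 12 = 12 - 2*Q)
(X(5*(-5 + 0), -1) - 300*(-16)) + 30020 = ((12 - 10*(-5 + 0)) - 300*(-16)) + 30020 = ((12 - 10*(-5)) - 100*(-48)) + 30020 = ((12 - 2*(-25)) + 4800) + 30020 = ((12 + 50) + 4800) + 30020 = (62 + 4800) + 30020 = 4862 + 30020 = 34882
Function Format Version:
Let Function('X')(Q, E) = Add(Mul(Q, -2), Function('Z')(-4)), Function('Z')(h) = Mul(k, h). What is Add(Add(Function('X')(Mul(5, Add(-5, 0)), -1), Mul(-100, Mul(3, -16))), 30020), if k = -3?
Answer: 34882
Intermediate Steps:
Function('Z')(h) = Mul(-3, h)
Function('X')(Q, E) = Add(12, Mul(-2, Q)) (Function('X')(Q, E) = Add(Mul(Q, -2), Mul(-3, -4)) = Add(Mul(-2, Q), 12) = Add(12, Mul(-2, Q)))
Add(Add(Function('X')(Mul(5, Add(-5, 0)), -1), Mul(-100, Mul(3, -16))), 30020) = Add(Add(Add(12, Mul(-2, Mul(5, Add(-5, 0)))), Mul(-100, Mul(3, -16))), 30020) = Add(Add(Add(12, Mul(-2, Mul(5, -5))), Mul(-100, -48)), 30020) = Add(Add(Add(12, Mul(-2, -25)), 4800), 30020) = Add(Add(Add(12, 50), 4800), 30020) = Add(Add(62, 4800), 30020) = Add(4862, 30020) = 34882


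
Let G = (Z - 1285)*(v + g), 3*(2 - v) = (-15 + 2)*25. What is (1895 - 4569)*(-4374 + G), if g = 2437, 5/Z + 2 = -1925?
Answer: 16889346321652/1927 ≈ 8.7646e+9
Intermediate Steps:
Z = -5/1927 (Z = 5/(-2 - 1925) = 5/(-1927) = 5*(-1/1927) = -5/1927 ≈ -0.0025947)
v = 331/3 (v = 2 - (-15 + 2)*25/3 = 2 - (-13)*25/3 = 2 - ⅓*(-325) = 2 + 325/3 = 331/3 ≈ 110.33)
G = -6307706800/1927 (G = (-5/1927 - 1285)*(331/3 + 2437) = -2476200/1927*7642/3 = -6307706800/1927 ≈ -3.2733e+6)
(1895 - 4569)*(-4374 + G) = (1895 - 4569)*(-4374 - 6307706800/1927) = -2674*(-6316135498/1927) = 16889346321652/1927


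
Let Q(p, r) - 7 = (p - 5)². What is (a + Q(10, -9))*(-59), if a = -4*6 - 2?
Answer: -354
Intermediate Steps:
a = -26 (a = -24 - 2 = -26)
Q(p, r) = 7 + (-5 + p)² (Q(p, r) = 7 + (p - 5)² = 7 + (-5 + p)²)
(a + Q(10, -9))*(-59) = (-26 + (7 + (-5 + 10)²))*(-59) = (-26 + (7 + 5²))*(-59) = (-26 + (7 + 25))*(-59) = (-26 + 32)*(-59) = 6*(-59) = -354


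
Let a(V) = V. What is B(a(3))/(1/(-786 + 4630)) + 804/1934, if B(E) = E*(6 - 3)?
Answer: 33454734/967 ≈ 34596.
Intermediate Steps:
B(E) = 3*E (B(E) = E*3 = 3*E)
B(a(3))/(1/(-786 + 4630)) + 804/1934 = (3*3)/(1/(-786 + 4630)) + 804/1934 = 9/(1/3844) + 804*(1/1934) = 9/(1/3844) + 402/967 = 9*3844 + 402/967 = 34596 + 402/967 = 33454734/967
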